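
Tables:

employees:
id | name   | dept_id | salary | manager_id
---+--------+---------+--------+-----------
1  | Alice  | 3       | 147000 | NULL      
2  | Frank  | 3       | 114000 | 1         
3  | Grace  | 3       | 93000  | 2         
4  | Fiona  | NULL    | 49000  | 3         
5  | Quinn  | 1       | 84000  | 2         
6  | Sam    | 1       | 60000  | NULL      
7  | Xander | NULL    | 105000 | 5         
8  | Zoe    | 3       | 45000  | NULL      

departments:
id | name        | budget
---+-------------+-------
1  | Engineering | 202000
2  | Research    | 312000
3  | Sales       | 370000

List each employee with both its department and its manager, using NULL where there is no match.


Two LEFT JOINs from the same base table employees: one to departments via dept_id, one to employees itself via manager_id. Both are LEFT so every employee is preserved.
Match against departments:
  - employee 1 (Alice): dept_id=3 -> matches Sales
  - employee 2 (Frank): dept_id=3 -> matches Sales
  - employee 3 (Grace): dept_id=3 -> matches Sales
  - employee 4 (Fiona): dept_id=NULL, no match -> kept with NULL
  - employee 5 (Quinn): dept_id=1 -> matches Engineering
  - employee 6 (Sam): dept_id=1 -> matches Engineering
  - employee 7 (Xander): dept_id=NULL, no match -> kept with NULL
  - employee 8 (Zoe): dept_id=3 -> matches Sales
Match against employees (self):
  - employee 1 (Alice): manager_id=NULL -> NULL
  - employee 2 (Frank): manager_id=1 -> Alice
  - employee 3 (Grace): manager_id=2 -> Frank
  - employee 4 (Fiona): manager_id=3 -> Grace
  - employee 5 (Quinn): manager_id=2 -> Frank
  - employee 6 (Sam): manager_id=NULL -> NULL
  - employee 7 (Xander): manager_id=5 -> Quinn
  - employee 8 (Zoe): manager_id=NULL -> NULL

SQL:
SELECT a.name, b.name AS department, c.name AS manager
FROM employees a
LEFT JOIN departments b ON a.dept_id = b.id
LEFT JOIN employees c ON a.manager_id = c.id

Result:
name   | department  | manager
-------+-------------+--------
Alice  | Sales       | NULL   
Frank  | Sales       | Alice  
Grace  | Sales       | Frank  
Fiona  | NULL        | Grace  
Quinn  | Engineering | Frank  
Sam    | Engineering | NULL   
Xander | NULL        | Quinn  
Zoe    | Sales       | NULL   


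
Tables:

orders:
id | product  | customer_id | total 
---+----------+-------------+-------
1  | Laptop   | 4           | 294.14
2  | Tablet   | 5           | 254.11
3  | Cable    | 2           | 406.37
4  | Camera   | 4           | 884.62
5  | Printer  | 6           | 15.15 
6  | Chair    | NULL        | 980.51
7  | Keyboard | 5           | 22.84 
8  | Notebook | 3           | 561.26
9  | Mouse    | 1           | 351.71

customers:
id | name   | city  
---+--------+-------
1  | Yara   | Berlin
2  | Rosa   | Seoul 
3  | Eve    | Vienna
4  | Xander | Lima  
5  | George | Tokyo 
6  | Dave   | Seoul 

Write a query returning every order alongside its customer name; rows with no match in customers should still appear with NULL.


LEFT JOIN keeps every row from orders (the left table); where customer_id has no match in customers, the customer columns become NULL. Walk through each order:
  - order 1 (Laptop): customer_id=4 -> matches Xander
  - order 2 (Tablet): customer_id=5 -> matches George
  - order 3 (Cable): customer_id=2 -> matches Rosa
  - order 4 (Camera): customer_id=4 -> matches Xander
  - order 5 (Printer): customer_id=6 -> matches Dave
  - order 6 (Chair): customer_id=NULL, no match -> kept with NULL
  - order 7 (Keyboard): customer_id=5 -> matches George
  - order 8 (Notebook): customer_id=3 -> matches Eve
  - order 9 (Mouse): customer_id=1 -> matches Yara
All 9 rows appear; 1 has NULL customer.

SQL:
SELECT a.product, b.name AS customer
FROM orders a
LEFT JOIN customers b ON a.customer_id = b.id

Result:
product  | customer
---------+---------
Laptop   | Xander  
Tablet   | George  
Cable    | Rosa    
Camera   | Xander  
Printer  | Dave    
Chair    | NULL    
Keyboard | George  
Notebook | Eve     
Mouse    | Yara    


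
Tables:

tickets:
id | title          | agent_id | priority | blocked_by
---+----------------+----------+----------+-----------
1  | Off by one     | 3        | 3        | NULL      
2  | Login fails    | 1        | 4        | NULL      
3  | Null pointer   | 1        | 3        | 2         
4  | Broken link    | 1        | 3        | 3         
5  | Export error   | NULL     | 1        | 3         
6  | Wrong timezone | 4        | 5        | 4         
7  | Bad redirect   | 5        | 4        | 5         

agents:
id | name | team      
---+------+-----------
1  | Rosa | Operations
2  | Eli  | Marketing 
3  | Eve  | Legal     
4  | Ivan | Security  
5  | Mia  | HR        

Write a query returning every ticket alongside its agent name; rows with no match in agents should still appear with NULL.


LEFT JOIN keeps every row from tickets (the left table); where agent_id has no match in agents, the agent columns become NULL. Walk through each ticket:
  - ticket 1 (Off by one): agent_id=3 -> matches Eve
  - ticket 2 (Login fails): agent_id=1 -> matches Rosa
  - ticket 3 (Null pointer): agent_id=1 -> matches Rosa
  - ticket 4 (Broken link): agent_id=1 -> matches Rosa
  - ticket 5 (Export error): agent_id=NULL, no match -> kept with NULL
  - ticket 6 (Wrong timezone): agent_id=4 -> matches Ivan
  - ticket 7 (Bad redirect): agent_id=5 -> matches Mia
All 7 rows appear; 1 has NULL agent.

SQL:
SELECT a.title, b.name AS agent
FROM tickets a
LEFT JOIN agents b ON a.agent_id = b.id

Result:
title          | agent
---------------+------
Off by one     | Eve  
Login fails    | Rosa 
Null pointer   | Rosa 
Broken link    | Rosa 
Export error   | NULL 
Wrong timezone | Ivan 
Bad redirect   | Mia  


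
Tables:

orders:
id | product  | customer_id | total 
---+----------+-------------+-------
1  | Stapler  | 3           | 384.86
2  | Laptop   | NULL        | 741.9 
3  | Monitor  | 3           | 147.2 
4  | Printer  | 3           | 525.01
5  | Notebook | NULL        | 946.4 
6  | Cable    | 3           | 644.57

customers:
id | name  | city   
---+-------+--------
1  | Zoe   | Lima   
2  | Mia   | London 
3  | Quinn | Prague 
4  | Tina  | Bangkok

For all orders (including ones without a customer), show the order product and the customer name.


LEFT JOIN keeps every row from orders (the left table); where customer_id has no match in customers, the customer columns become NULL. Walk through each order:
  - order 1 (Stapler): customer_id=3 -> matches Quinn
  - order 2 (Laptop): customer_id=NULL, no match -> kept with NULL
  - order 3 (Monitor): customer_id=3 -> matches Quinn
  - order 4 (Printer): customer_id=3 -> matches Quinn
  - order 5 (Notebook): customer_id=NULL, no match -> kept with NULL
  - order 6 (Cable): customer_id=3 -> matches Quinn
All 6 rows appear; 2 have NULL customer.

SQL:
SELECT a.product, b.name AS customer
FROM orders a
LEFT JOIN customers b ON a.customer_id = b.id

Result:
product  | customer
---------+---------
Stapler  | Quinn   
Laptop   | NULL    
Monitor  | Quinn   
Printer  | Quinn   
Notebook | NULL    
Cable    | Quinn   


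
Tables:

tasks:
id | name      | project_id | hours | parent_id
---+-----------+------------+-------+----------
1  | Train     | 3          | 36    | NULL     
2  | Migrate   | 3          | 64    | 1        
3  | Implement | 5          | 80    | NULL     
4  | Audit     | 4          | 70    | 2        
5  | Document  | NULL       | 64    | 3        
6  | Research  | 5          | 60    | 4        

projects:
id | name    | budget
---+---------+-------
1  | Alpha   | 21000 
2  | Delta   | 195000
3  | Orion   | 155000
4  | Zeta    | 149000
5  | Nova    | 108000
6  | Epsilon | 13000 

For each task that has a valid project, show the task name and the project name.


INNER JOIN keeps only tasks rows whose project_id matches an id in projects. Walk through each task:
  - task 1 (Train): project_id=3 -> matches Orion
  - task 2 (Migrate): project_id=3 -> matches Orion
  - task 3 (Implement): project_id=5 -> matches Nova
  - task 4 (Audit): project_id=4 -> matches Zeta
  - task 5 (Document): project_id=NULL, no match -> dropped
  - task 6 (Research): project_id=5 -> matches Nova
So 1 of 6 rows is dropped.

SQL:
SELECT a.name, b.name AS project
FROM tasks a
INNER JOIN projects b ON a.project_id = b.id

Result:
name      | project
----------+--------
Train     | Orion  
Migrate   | Orion  
Implement | Nova   
Audit     | Zeta   
Research  | Nova   


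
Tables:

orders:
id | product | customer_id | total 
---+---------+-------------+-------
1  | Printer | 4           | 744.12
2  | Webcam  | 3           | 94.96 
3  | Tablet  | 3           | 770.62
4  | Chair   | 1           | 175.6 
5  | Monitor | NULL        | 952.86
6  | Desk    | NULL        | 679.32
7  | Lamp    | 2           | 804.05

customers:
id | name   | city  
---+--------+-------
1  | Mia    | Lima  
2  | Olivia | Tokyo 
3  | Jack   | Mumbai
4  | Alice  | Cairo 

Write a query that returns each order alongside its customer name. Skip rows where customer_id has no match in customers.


INNER JOIN keeps only orders rows whose customer_id matches an id in customers. Walk through each order:
  - order 1 (Printer): customer_id=4 -> matches Alice
  - order 2 (Webcam): customer_id=3 -> matches Jack
  - order 3 (Tablet): customer_id=3 -> matches Jack
  - order 4 (Chair): customer_id=1 -> matches Mia
  - order 5 (Monitor): customer_id=NULL, no match -> dropped
  - order 6 (Desk): customer_id=NULL, no match -> dropped
  - order 7 (Lamp): customer_id=2 -> matches Olivia
So 2 of 7 rows are dropped.

SQL:
SELECT a.product, b.name AS customer
FROM orders a
INNER JOIN customers b ON a.customer_id = b.id

Result:
product | customer
--------+---------
Printer | Alice   
Webcam  | Jack    
Tablet  | Jack    
Chair   | Mia     
Lamp    | Olivia  


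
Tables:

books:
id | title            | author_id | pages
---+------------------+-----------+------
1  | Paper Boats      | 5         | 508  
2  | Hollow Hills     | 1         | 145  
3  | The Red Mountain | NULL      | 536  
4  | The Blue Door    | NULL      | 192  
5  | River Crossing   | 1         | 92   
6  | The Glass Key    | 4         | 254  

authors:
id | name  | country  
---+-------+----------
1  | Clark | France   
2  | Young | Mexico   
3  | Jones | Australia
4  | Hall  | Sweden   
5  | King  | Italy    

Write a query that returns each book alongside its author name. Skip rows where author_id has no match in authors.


INNER JOIN keeps only books rows whose author_id matches an id in authors. Walk through each book:
  - book 1 (Paper Boats): author_id=5 -> matches King
  - book 2 (Hollow Hills): author_id=1 -> matches Clark
  - book 3 (The Red Mountain): author_id=NULL, no match -> dropped
  - book 4 (The Blue Door): author_id=NULL, no match -> dropped
  - book 5 (River Crossing): author_id=1 -> matches Clark
  - book 6 (The Glass Key): author_id=4 -> matches Hall
So 2 of 6 rows are dropped.

SQL:
SELECT a.title, b.name AS author
FROM books a
INNER JOIN authors b ON a.author_id = b.id

Result:
title          | author
---------------+-------
Paper Boats    | King  
Hollow Hills   | Clark 
River Crossing | Clark 
The Glass Key  | Hall  


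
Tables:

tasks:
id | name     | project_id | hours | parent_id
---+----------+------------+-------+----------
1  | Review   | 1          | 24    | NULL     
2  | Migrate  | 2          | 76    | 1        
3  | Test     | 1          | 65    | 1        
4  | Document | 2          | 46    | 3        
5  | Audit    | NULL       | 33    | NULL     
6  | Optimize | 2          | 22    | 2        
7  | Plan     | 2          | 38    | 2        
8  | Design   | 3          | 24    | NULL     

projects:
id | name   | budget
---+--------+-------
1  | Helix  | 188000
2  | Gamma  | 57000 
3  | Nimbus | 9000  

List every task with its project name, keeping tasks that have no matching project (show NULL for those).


LEFT JOIN keeps every row from tasks (the left table); where project_id has no match in projects, the project columns become NULL. Walk through each task:
  - task 1 (Review): project_id=1 -> matches Helix
  - task 2 (Migrate): project_id=2 -> matches Gamma
  - task 3 (Test): project_id=1 -> matches Helix
  - task 4 (Document): project_id=2 -> matches Gamma
  - task 5 (Audit): project_id=NULL, no match -> kept with NULL
  - task 6 (Optimize): project_id=2 -> matches Gamma
  - task 7 (Plan): project_id=2 -> matches Gamma
  - task 8 (Design): project_id=3 -> matches Nimbus
All 8 rows appear; 1 has NULL project.

SQL:
SELECT a.name, b.name AS project
FROM tasks a
LEFT JOIN projects b ON a.project_id = b.id

Result:
name     | project
---------+--------
Review   | Helix  
Migrate  | Gamma  
Test     | Helix  
Document | Gamma  
Audit    | NULL   
Optimize | Gamma  
Plan     | Gamma  
Design   | Nimbus 


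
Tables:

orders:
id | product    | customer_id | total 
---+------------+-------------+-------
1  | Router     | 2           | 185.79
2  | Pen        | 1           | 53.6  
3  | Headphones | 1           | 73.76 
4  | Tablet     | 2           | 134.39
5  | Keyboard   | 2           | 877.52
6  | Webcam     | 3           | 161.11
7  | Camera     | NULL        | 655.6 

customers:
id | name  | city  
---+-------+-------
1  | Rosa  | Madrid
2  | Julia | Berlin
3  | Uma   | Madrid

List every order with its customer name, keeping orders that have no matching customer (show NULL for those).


LEFT JOIN keeps every row from orders (the left table); where customer_id has no match in customers, the customer columns become NULL. Walk through each order:
  - order 1 (Router): customer_id=2 -> matches Julia
  - order 2 (Pen): customer_id=1 -> matches Rosa
  - order 3 (Headphones): customer_id=1 -> matches Rosa
  - order 4 (Tablet): customer_id=2 -> matches Julia
  - order 5 (Keyboard): customer_id=2 -> matches Julia
  - order 6 (Webcam): customer_id=3 -> matches Uma
  - order 7 (Camera): customer_id=NULL, no match -> kept with NULL
All 7 rows appear; 1 has NULL customer.

SQL:
SELECT a.product, b.name AS customer
FROM orders a
LEFT JOIN customers b ON a.customer_id = b.id

Result:
product    | customer
-----------+---------
Router     | Julia   
Pen        | Rosa    
Headphones | Rosa    
Tablet     | Julia   
Keyboard   | Julia   
Webcam     | Uma     
Camera     | NULL    


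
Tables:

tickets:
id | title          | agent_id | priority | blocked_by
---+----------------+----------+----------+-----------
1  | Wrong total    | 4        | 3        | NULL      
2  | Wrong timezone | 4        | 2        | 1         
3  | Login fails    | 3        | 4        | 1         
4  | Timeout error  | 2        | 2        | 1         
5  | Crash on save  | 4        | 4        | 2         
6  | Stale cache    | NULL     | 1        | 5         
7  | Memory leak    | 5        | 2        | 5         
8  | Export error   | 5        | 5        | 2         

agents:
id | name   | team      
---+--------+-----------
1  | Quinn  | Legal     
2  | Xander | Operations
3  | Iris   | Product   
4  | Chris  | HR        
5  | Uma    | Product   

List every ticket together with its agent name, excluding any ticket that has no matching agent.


INNER JOIN keeps only tickets rows whose agent_id matches an id in agents. Walk through each ticket:
  - ticket 1 (Wrong total): agent_id=4 -> matches Chris
  - ticket 2 (Wrong timezone): agent_id=4 -> matches Chris
  - ticket 3 (Login fails): agent_id=3 -> matches Iris
  - ticket 4 (Timeout error): agent_id=2 -> matches Xander
  - ticket 5 (Crash on save): agent_id=4 -> matches Chris
  - ticket 6 (Stale cache): agent_id=NULL, no match -> dropped
  - ticket 7 (Memory leak): agent_id=5 -> matches Uma
  - ticket 8 (Export error): agent_id=5 -> matches Uma
So 1 of 8 rows is dropped.

SQL:
SELECT a.title, b.name AS agent
FROM tickets a
INNER JOIN agents b ON a.agent_id = b.id

Result:
title          | agent 
---------------+-------
Wrong total    | Chris 
Wrong timezone | Chris 
Login fails    | Iris  
Timeout error  | Xander
Crash on save  | Chris 
Memory leak    | Uma   
Export error   | Uma   


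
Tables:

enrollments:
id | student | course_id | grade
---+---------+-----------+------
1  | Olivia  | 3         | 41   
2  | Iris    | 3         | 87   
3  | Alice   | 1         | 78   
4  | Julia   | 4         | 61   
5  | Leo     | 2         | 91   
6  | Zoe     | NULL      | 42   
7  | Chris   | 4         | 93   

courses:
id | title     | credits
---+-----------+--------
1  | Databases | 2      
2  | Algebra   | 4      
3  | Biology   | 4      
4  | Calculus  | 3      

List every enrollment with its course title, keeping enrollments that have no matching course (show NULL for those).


LEFT JOIN keeps every row from enrollments (the left table); where course_id has no match in courses, the course columns become NULL. Walk through each enrollment:
  - enrollment 1 (Olivia): course_id=3 -> matches Biology
  - enrollment 2 (Iris): course_id=3 -> matches Biology
  - enrollment 3 (Alice): course_id=1 -> matches Databases
  - enrollment 4 (Julia): course_id=4 -> matches Calculus
  - enrollment 5 (Leo): course_id=2 -> matches Algebra
  - enrollment 6 (Zoe): course_id=NULL, no match -> kept with NULL
  - enrollment 7 (Chris): course_id=4 -> matches Calculus
All 7 rows appear; 1 has NULL course.

SQL:
SELECT a.student, b.title AS course
FROM enrollments a
LEFT JOIN courses b ON a.course_id = b.id

Result:
student | course   
--------+----------
Olivia  | Biology  
Iris    | Biology  
Alice   | Databases
Julia   | Calculus 
Leo     | Algebra  
Zoe     | NULL     
Chris   | Calculus 


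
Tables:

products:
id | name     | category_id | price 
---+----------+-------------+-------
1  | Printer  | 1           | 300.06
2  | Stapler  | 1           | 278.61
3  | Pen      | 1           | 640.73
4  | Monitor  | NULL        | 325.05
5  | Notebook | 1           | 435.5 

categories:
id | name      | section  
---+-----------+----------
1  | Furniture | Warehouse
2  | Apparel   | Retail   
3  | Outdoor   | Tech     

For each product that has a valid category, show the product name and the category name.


INNER JOIN keeps only products rows whose category_id matches an id in categories. Walk through each product:
  - product 1 (Printer): category_id=1 -> matches Furniture
  - product 2 (Stapler): category_id=1 -> matches Furniture
  - product 3 (Pen): category_id=1 -> matches Furniture
  - product 4 (Monitor): category_id=NULL, no match -> dropped
  - product 5 (Notebook): category_id=1 -> matches Furniture
So 1 of 5 rows is dropped.

SQL:
SELECT a.name, b.name AS category
FROM products a
INNER JOIN categories b ON a.category_id = b.id

Result:
name     | category 
---------+----------
Printer  | Furniture
Stapler  | Furniture
Pen      | Furniture
Notebook | Furniture


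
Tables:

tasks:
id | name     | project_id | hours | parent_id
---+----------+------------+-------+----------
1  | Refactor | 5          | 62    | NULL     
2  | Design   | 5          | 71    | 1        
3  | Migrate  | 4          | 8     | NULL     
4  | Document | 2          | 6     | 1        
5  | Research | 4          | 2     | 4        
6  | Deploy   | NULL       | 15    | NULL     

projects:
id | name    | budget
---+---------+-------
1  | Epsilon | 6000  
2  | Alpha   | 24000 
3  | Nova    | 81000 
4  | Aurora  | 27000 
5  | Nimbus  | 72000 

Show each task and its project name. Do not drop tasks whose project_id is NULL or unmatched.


LEFT JOIN keeps every row from tasks (the left table); where project_id has no match in projects, the project columns become NULL. Walk through each task:
  - task 1 (Refactor): project_id=5 -> matches Nimbus
  - task 2 (Design): project_id=5 -> matches Nimbus
  - task 3 (Migrate): project_id=4 -> matches Aurora
  - task 4 (Document): project_id=2 -> matches Alpha
  - task 5 (Research): project_id=4 -> matches Aurora
  - task 6 (Deploy): project_id=NULL, no match -> kept with NULL
All 6 rows appear; 1 has NULL project.

SQL:
SELECT a.name, b.name AS project
FROM tasks a
LEFT JOIN projects b ON a.project_id = b.id

Result:
name     | project
---------+--------
Refactor | Nimbus 
Design   | Nimbus 
Migrate  | Aurora 
Document | Alpha  
Research | Aurora 
Deploy   | NULL   


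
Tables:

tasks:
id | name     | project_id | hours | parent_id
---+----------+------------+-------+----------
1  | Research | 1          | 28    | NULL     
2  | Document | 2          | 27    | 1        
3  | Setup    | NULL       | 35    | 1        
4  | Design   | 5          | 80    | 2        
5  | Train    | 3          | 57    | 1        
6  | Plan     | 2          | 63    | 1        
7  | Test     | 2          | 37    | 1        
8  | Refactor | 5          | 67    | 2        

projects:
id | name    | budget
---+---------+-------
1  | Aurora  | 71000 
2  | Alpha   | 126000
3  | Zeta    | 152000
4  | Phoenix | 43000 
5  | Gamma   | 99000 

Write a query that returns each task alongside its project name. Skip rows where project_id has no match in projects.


INNER JOIN keeps only tasks rows whose project_id matches an id in projects. Walk through each task:
  - task 1 (Research): project_id=1 -> matches Aurora
  - task 2 (Document): project_id=2 -> matches Alpha
  - task 3 (Setup): project_id=NULL, no match -> dropped
  - task 4 (Design): project_id=5 -> matches Gamma
  - task 5 (Train): project_id=3 -> matches Zeta
  - task 6 (Plan): project_id=2 -> matches Alpha
  - task 7 (Test): project_id=2 -> matches Alpha
  - task 8 (Refactor): project_id=5 -> matches Gamma
So 1 of 8 rows is dropped.

SQL:
SELECT a.name, b.name AS project
FROM tasks a
INNER JOIN projects b ON a.project_id = b.id

Result:
name     | project
---------+--------
Research | Aurora 
Document | Alpha  
Design   | Gamma  
Train    | Zeta   
Plan     | Alpha  
Test     | Alpha  
Refactor | Gamma  


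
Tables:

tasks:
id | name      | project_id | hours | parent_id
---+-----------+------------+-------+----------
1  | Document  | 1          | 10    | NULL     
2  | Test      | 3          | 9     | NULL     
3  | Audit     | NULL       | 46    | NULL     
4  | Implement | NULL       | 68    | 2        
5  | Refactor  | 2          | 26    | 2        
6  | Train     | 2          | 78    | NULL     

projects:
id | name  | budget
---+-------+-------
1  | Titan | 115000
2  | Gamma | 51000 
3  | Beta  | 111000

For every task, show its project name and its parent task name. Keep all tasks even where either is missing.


Two LEFT JOINs from the same base table tasks: one to projects via project_id, one to tasks itself via parent_id. Both are LEFT so every task is preserved.
Match against projects:
  - task 1 (Document): project_id=1 -> matches Titan
  - task 2 (Test): project_id=3 -> matches Beta
  - task 3 (Audit): project_id=NULL, no match -> kept with NULL
  - task 4 (Implement): project_id=NULL, no match -> kept with NULL
  - task 5 (Refactor): project_id=2 -> matches Gamma
  - task 6 (Train): project_id=2 -> matches Gamma
Match against tasks (self):
  - task 1 (Document): parent_id=NULL -> NULL
  - task 2 (Test): parent_id=NULL -> NULL
  - task 3 (Audit): parent_id=NULL -> NULL
  - task 4 (Implement): parent_id=2 -> Test
  - task 5 (Refactor): parent_id=2 -> Test
  - task 6 (Train): parent_id=NULL -> NULL

SQL:
SELECT a.name, b.name AS project, c.name AS parent
FROM tasks a
LEFT JOIN projects b ON a.project_id = b.id
LEFT JOIN tasks c ON a.parent_id = c.id

Result:
name      | project | parent
----------+---------+-------
Document  | Titan   | NULL  
Test      | Beta    | NULL  
Audit     | NULL    | NULL  
Implement | NULL    | Test  
Refactor  | Gamma   | Test  
Train     | Gamma   | NULL  


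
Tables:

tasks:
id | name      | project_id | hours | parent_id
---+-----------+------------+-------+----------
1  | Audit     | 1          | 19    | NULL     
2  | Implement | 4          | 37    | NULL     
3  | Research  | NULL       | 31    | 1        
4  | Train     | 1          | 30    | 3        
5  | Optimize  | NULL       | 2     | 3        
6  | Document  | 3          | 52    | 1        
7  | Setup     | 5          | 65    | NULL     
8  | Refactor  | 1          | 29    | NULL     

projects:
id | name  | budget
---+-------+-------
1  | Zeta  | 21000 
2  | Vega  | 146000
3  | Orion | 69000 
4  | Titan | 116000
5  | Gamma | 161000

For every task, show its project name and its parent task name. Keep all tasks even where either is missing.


Two LEFT JOINs from the same base table tasks: one to projects via project_id, one to tasks itself via parent_id. Both are LEFT so every task is preserved.
Match against projects:
  - task 1 (Audit): project_id=1 -> matches Zeta
  - task 2 (Implement): project_id=4 -> matches Titan
  - task 3 (Research): project_id=NULL, no match -> kept with NULL
  - task 4 (Train): project_id=1 -> matches Zeta
  - task 5 (Optimize): project_id=NULL, no match -> kept with NULL
  - task 6 (Document): project_id=3 -> matches Orion
  - task 7 (Setup): project_id=5 -> matches Gamma
  - task 8 (Refactor): project_id=1 -> matches Zeta
Match against tasks (self):
  - task 1 (Audit): parent_id=NULL -> NULL
  - task 2 (Implement): parent_id=NULL -> NULL
  - task 3 (Research): parent_id=1 -> Audit
  - task 4 (Train): parent_id=3 -> Research
  - task 5 (Optimize): parent_id=3 -> Research
  - task 6 (Document): parent_id=1 -> Audit
  - task 7 (Setup): parent_id=NULL -> NULL
  - task 8 (Refactor): parent_id=NULL -> NULL

SQL:
SELECT a.name, b.name AS project, c.name AS parent
FROM tasks a
LEFT JOIN projects b ON a.project_id = b.id
LEFT JOIN tasks c ON a.parent_id = c.id

Result:
name      | project | parent  
----------+---------+---------
Audit     | Zeta    | NULL    
Implement | Titan   | NULL    
Research  | NULL    | Audit   
Train     | Zeta    | Research
Optimize  | NULL    | Research
Document  | Orion   | Audit   
Setup     | Gamma   | NULL    
Refactor  | Zeta    | NULL    


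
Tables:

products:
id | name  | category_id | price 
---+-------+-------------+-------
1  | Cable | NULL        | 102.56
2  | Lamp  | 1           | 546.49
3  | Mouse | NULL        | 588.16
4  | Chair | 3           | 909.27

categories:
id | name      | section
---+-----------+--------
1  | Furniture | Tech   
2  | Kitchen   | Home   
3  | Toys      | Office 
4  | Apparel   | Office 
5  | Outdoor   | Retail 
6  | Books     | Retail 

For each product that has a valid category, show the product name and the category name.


INNER JOIN keeps only products rows whose category_id matches an id in categories. Walk through each product:
  - product 1 (Cable): category_id=NULL, no match -> dropped
  - product 2 (Lamp): category_id=1 -> matches Furniture
  - product 3 (Mouse): category_id=NULL, no match -> dropped
  - product 4 (Chair): category_id=3 -> matches Toys
So 2 of 4 rows are dropped.

SQL:
SELECT a.name, b.name AS category
FROM products a
INNER JOIN categories b ON a.category_id = b.id

Result:
name  | category 
------+----------
Lamp  | Furniture
Chair | Toys     


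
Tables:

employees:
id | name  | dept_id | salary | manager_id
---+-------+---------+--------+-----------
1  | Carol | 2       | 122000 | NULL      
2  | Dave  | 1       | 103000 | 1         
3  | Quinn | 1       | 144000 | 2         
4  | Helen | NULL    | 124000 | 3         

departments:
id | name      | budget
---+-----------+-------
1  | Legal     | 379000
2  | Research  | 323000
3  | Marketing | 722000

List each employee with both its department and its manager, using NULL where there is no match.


Two LEFT JOINs from the same base table employees: one to departments via dept_id, one to employees itself via manager_id. Both are LEFT so every employee is preserved.
Match against departments:
  - employee 1 (Carol): dept_id=2 -> matches Research
  - employee 2 (Dave): dept_id=1 -> matches Legal
  - employee 3 (Quinn): dept_id=1 -> matches Legal
  - employee 4 (Helen): dept_id=NULL, no match -> kept with NULL
Match against employees (self):
  - employee 1 (Carol): manager_id=NULL -> NULL
  - employee 2 (Dave): manager_id=1 -> Carol
  - employee 3 (Quinn): manager_id=2 -> Dave
  - employee 4 (Helen): manager_id=3 -> Quinn

SQL:
SELECT a.name, b.name AS department, c.name AS manager
FROM employees a
LEFT JOIN departments b ON a.dept_id = b.id
LEFT JOIN employees c ON a.manager_id = c.id

Result:
name  | department | manager
------+------------+--------
Carol | Research   | NULL   
Dave  | Legal      | Carol  
Quinn | Legal      | Dave   
Helen | NULL       | Quinn  


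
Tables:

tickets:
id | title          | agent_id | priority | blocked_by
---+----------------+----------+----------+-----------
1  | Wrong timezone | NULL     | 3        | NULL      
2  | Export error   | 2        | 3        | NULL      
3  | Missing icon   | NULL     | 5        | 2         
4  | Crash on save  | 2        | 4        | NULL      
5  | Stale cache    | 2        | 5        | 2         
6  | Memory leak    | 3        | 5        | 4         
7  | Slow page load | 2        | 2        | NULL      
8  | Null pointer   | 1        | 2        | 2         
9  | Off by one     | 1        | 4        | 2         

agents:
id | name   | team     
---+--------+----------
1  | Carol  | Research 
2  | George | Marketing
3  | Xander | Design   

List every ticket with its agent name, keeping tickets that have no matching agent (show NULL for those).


LEFT JOIN keeps every row from tickets (the left table); where agent_id has no match in agents, the agent columns become NULL. Walk through each ticket:
  - ticket 1 (Wrong timezone): agent_id=NULL, no match -> kept with NULL
  - ticket 2 (Export error): agent_id=2 -> matches George
  - ticket 3 (Missing icon): agent_id=NULL, no match -> kept with NULL
  - ticket 4 (Crash on save): agent_id=2 -> matches George
  - ticket 5 (Stale cache): agent_id=2 -> matches George
  - ticket 6 (Memory leak): agent_id=3 -> matches Xander
  - ticket 7 (Slow page load): agent_id=2 -> matches George
  - ticket 8 (Null pointer): agent_id=1 -> matches Carol
  - ticket 9 (Off by one): agent_id=1 -> matches Carol
All 9 rows appear; 2 have NULL agent.

SQL:
SELECT a.title, b.name AS agent
FROM tickets a
LEFT JOIN agents b ON a.agent_id = b.id

Result:
title          | agent 
---------------+-------
Wrong timezone | NULL  
Export error   | George
Missing icon   | NULL  
Crash on save  | George
Stale cache    | George
Memory leak    | Xander
Slow page load | George
Null pointer   | Carol 
Off by one     | Carol 


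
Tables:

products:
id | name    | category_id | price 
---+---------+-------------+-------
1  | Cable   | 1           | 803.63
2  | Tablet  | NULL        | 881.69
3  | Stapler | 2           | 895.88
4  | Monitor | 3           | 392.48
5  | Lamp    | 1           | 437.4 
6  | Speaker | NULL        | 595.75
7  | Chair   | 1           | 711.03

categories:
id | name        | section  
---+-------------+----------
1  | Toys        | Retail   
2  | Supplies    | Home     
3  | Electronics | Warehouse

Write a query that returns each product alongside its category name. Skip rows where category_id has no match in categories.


INNER JOIN keeps only products rows whose category_id matches an id in categories. Walk through each product:
  - product 1 (Cable): category_id=1 -> matches Toys
  - product 2 (Tablet): category_id=NULL, no match -> dropped
  - product 3 (Stapler): category_id=2 -> matches Supplies
  - product 4 (Monitor): category_id=3 -> matches Electronics
  - product 5 (Lamp): category_id=1 -> matches Toys
  - product 6 (Speaker): category_id=NULL, no match -> dropped
  - product 7 (Chair): category_id=1 -> matches Toys
So 2 of 7 rows are dropped.

SQL:
SELECT a.name, b.name AS category
FROM products a
INNER JOIN categories b ON a.category_id = b.id

Result:
name    | category   
--------+------------
Cable   | Toys       
Stapler | Supplies   
Monitor | Electronics
Lamp    | Toys       
Chair   | Toys       


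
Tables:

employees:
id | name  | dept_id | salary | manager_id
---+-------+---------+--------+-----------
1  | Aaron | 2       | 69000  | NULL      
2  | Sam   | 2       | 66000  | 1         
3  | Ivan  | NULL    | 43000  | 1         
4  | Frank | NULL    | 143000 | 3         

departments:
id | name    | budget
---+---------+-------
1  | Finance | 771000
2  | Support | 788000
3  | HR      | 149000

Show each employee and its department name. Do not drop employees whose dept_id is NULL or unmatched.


LEFT JOIN keeps every row from employees (the left table); where dept_id has no match in departments, the department columns become NULL. Walk through each employee:
  - employee 1 (Aaron): dept_id=2 -> matches Support
  - employee 2 (Sam): dept_id=2 -> matches Support
  - employee 3 (Ivan): dept_id=NULL, no match -> kept with NULL
  - employee 4 (Frank): dept_id=NULL, no match -> kept with NULL
All 4 rows appear; 2 have NULL department.

SQL:
SELECT a.name, b.name AS department
FROM employees a
LEFT JOIN departments b ON a.dept_id = b.id

Result:
name  | department
------+-----------
Aaron | Support   
Sam   | Support   
Ivan  | NULL      
Frank | NULL      


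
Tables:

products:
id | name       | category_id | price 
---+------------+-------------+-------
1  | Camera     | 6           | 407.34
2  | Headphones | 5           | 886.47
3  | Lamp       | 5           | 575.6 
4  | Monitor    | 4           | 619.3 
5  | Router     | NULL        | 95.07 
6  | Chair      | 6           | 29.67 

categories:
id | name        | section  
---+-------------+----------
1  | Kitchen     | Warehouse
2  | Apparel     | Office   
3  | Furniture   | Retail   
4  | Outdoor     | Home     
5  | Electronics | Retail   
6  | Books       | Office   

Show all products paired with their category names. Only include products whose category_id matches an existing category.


INNER JOIN keeps only products rows whose category_id matches an id in categories. Walk through each product:
  - product 1 (Camera): category_id=6 -> matches Books
  - product 2 (Headphones): category_id=5 -> matches Electronics
  - product 3 (Lamp): category_id=5 -> matches Electronics
  - product 4 (Monitor): category_id=4 -> matches Outdoor
  - product 5 (Router): category_id=NULL, no match -> dropped
  - product 6 (Chair): category_id=6 -> matches Books
So 1 of 6 rows is dropped.

SQL:
SELECT a.name, b.name AS category
FROM products a
INNER JOIN categories b ON a.category_id = b.id

Result:
name       | category   
-----------+------------
Camera     | Books      
Headphones | Electronics
Lamp       | Electronics
Monitor    | Outdoor    
Chair      | Books      


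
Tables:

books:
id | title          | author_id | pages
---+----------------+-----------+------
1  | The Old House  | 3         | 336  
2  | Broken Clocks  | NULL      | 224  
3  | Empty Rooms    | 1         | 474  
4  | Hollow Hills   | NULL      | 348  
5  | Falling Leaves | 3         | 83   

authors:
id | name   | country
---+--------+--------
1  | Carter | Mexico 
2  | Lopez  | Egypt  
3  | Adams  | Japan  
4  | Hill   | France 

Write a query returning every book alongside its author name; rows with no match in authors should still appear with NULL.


LEFT JOIN keeps every row from books (the left table); where author_id has no match in authors, the author columns become NULL. Walk through each book:
  - book 1 (The Old House): author_id=3 -> matches Adams
  - book 2 (Broken Clocks): author_id=NULL, no match -> kept with NULL
  - book 3 (Empty Rooms): author_id=1 -> matches Carter
  - book 4 (Hollow Hills): author_id=NULL, no match -> kept with NULL
  - book 5 (Falling Leaves): author_id=3 -> matches Adams
All 5 rows appear; 2 have NULL author.

SQL:
SELECT a.title, b.name AS author
FROM books a
LEFT JOIN authors b ON a.author_id = b.id

Result:
title          | author
---------------+-------
The Old House  | Adams 
Broken Clocks  | NULL  
Empty Rooms    | Carter
Hollow Hills   | NULL  
Falling Leaves | Adams 


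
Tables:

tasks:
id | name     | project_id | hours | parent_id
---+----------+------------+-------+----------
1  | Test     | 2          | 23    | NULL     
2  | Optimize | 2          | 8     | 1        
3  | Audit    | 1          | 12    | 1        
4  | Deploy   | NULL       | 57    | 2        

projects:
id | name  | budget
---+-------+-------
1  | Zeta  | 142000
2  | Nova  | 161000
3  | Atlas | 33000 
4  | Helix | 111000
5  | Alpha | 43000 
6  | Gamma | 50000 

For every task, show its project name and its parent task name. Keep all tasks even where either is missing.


Two LEFT JOINs from the same base table tasks: one to projects via project_id, one to tasks itself via parent_id. Both are LEFT so every task is preserved.
Match against projects:
  - task 1 (Test): project_id=2 -> matches Nova
  - task 2 (Optimize): project_id=2 -> matches Nova
  - task 3 (Audit): project_id=1 -> matches Zeta
  - task 4 (Deploy): project_id=NULL, no match -> kept with NULL
Match against tasks (self):
  - task 1 (Test): parent_id=NULL -> NULL
  - task 2 (Optimize): parent_id=1 -> Test
  - task 3 (Audit): parent_id=1 -> Test
  - task 4 (Deploy): parent_id=2 -> Optimize

SQL:
SELECT a.name, b.name AS project, c.name AS parent
FROM tasks a
LEFT JOIN projects b ON a.project_id = b.id
LEFT JOIN tasks c ON a.parent_id = c.id

Result:
name     | project | parent  
---------+---------+---------
Test     | Nova    | NULL    
Optimize | Nova    | Test    
Audit    | Zeta    | Test    
Deploy   | NULL    | Optimize


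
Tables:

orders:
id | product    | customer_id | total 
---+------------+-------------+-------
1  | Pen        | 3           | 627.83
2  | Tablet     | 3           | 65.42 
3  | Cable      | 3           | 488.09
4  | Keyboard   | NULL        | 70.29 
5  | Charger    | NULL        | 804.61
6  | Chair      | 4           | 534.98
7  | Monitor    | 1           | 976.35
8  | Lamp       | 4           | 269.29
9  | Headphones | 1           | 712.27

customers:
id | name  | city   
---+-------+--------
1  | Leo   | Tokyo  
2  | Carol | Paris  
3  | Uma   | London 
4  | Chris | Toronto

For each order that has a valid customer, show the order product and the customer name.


INNER JOIN keeps only orders rows whose customer_id matches an id in customers. Walk through each order:
  - order 1 (Pen): customer_id=3 -> matches Uma
  - order 2 (Tablet): customer_id=3 -> matches Uma
  - order 3 (Cable): customer_id=3 -> matches Uma
  - order 4 (Keyboard): customer_id=NULL, no match -> dropped
  - order 5 (Charger): customer_id=NULL, no match -> dropped
  - order 6 (Chair): customer_id=4 -> matches Chris
  - order 7 (Monitor): customer_id=1 -> matches Leo
  - order 8 (Lamp): customer_id=4 -> matches Chris
  - order 9 (Headphones): customer_id=1 -> matches Leo
So 2 of 9 rows are dropped.

SQL:
SELECT a.product, b.name AS customer
FROM orders a
INNER JOIN customers b ON a.customer_id = b.id

Result:
product    | customer
-----------+---------
Pen        | Uma     
Tablet     | Uma     
Cable      | Uma     
Chair      | Chris   
Monitor    | Leo     
Lamp       | Chris   
Headphones | Leo     


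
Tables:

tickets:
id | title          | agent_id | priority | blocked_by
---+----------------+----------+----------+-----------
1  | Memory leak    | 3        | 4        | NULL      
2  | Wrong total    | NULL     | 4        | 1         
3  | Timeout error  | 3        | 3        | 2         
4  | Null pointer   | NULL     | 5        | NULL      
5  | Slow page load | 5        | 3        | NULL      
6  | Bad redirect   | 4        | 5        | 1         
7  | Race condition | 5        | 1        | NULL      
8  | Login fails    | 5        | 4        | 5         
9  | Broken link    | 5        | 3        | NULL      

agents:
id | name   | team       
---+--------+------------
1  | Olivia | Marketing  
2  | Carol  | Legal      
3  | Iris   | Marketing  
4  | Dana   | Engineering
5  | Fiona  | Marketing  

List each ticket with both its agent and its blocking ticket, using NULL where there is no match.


Two LEFT JOINs from the same base table tickets: one to agents via agent_id, one to tickets itself via blocked_by. Both are LEFT so every ticket is preserved.
Match against agents:
  - ticket 1 (Memory leak): agent_id=3 -> matches Iris
  - ticket 2 (Wrong total): agent_id=NULL, no match -> kept with NULL
  - ticket 3 (Timeout error): agent_id=3 -> matches Iris
  - ticket 4 (Null pointer): agent_id=NULL, no match -> kept with NULL
  - ticket 5 (Slow page load): agent_id=5 -> matches Fiona
  - ticket 6 (Bad redirect): agent_id=4 -> matches Dana
  - ticket 7 (Race condition): agent_id=5 -> matches Fiona
  - ticket 8 (Login fails): agent_id=5 -> matches Fiona
  - ticket 9 (Broken link): agent_id=5 -> matches Fiona
Match against tickets (self):
  - ticket 1 (Memory leak): blocked_by=NULL -> NULL
  - ticket 2 (Wrong total): blocked_by=1 -> Memory leak
  - ticket 3 (Timeout error): blocked_by=2 -> Wrong total
  - ticket 4 (Null pointer): blocked_by=NULL -> NULL
  - ticket 5 (Slow page load): blocked_by=NULL -> NULL
  - ticket 6 (Bad redirect): blocked_by=1 -> Memory leak
  - ticket 7 (Race condition): blocked_by=NULL -> NULL
  - ticket 8 (Login fails): blocked_by=5 -> Slow page load
  - ticket 9 (Broken link): blocked_by=NULL -> NULL

SQL:
SELECT a.title, b.name AS agent, c.title AS blocked_by
FROM tickets a
LEFT JOIN agents b ON a.agent_id = b.id
LEFT JOIN tickets c ON a.blocked_by = c.id

Result:
title          | agent | blocked_by    
---------------+-------+---------------
Memory leak    | Iris  | NULL          
Wrong total    | NULL  | Memory leak   
Timeout error  | Iris  | Wrong total   
Null pointer   | NULL  | NULL          
Slow page load | Fiona | NULL          
Bad redirect   | Dana  | Memory leak   
Race condition | Fiona | NULL          
Login fails    | Fiona | Slow page load
Broken link    | Fiona | NULL          
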